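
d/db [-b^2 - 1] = -2*b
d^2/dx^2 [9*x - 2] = 0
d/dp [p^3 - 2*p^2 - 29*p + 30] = 3*p^2 - 4*p - 29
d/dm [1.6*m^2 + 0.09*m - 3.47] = 3.2*m + 0.09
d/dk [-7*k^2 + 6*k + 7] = 6 - 14*k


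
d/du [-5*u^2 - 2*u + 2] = -10*u - 2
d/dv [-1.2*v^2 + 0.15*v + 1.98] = 0.15 - 2.4*v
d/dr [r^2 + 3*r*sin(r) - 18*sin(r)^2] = 3*r*cos(r) + 2*r + 3*sin(r) - 18*sin(2*r)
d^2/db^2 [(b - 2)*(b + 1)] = 2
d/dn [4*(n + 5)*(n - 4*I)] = 8*n + 20 - 16*I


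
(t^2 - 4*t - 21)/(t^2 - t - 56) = (-t^2 + 4*t + 21)/(-t^2 + t + 56)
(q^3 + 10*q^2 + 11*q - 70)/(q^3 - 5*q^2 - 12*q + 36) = (q^2 + 12*q + 35)/(q^2 - 3*q - 18)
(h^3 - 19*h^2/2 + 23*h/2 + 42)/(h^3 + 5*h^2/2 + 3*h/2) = (h^2 - 11*h + 28)/(h*(h + 1))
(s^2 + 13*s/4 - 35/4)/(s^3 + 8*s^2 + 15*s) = (s - 7/4)/(s*(s + 3))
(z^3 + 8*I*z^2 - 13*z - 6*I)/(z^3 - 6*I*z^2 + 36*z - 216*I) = (z^2 + 2*I*z - 1)/(z^2 - 12*I*z - 36)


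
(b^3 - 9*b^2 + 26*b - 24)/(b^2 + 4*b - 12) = (b^2 - 7*b + 12)/(b + 6)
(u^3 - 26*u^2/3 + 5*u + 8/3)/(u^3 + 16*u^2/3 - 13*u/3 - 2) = (u - 8)/(u + 6)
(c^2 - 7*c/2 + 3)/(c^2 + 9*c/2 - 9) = (c - 2)/(c + 6)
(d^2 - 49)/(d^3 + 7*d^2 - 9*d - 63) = (d - 7)/(d^2 - 9)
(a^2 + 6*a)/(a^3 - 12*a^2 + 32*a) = (a + 6)/(a^2 - 12*a + 32)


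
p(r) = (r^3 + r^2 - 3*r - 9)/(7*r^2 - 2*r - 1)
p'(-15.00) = 0.14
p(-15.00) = -1.94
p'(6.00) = 0.17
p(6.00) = 0.94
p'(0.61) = 450.39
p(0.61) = -26.59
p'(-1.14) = -1.09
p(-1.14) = -0.56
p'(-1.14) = -1.09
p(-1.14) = -0.56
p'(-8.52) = 0.14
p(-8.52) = -1.01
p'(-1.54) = -0.33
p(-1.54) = -0.30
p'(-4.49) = 0.13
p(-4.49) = -0.44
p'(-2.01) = -0.05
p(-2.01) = -0.23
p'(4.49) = 0.19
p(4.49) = 0.67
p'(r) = (2 - 14*r)*(r^3 + r^2 - 3*r - 9)/(7*r^2 - 2*r - 1)^2 + (3*r^2 + 2*r - 3)/(7*r^2 - 2*r - 1) = (7*r^4 - 4*r^3 + 16*r^2 + 124*r - 15)/(49*r^4 - 28*r^3 - 10*r^2 + 4*r + 1)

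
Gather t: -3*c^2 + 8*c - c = -3*c^2 + 7*c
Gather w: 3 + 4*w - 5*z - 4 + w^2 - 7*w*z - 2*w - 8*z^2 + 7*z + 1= w^2 + w*(2 - 7*z) - 8*z^2 + 2*z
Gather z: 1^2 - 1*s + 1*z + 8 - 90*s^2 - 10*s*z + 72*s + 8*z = -90*s^2 + 71*s + z*(9 - 10*s) + 9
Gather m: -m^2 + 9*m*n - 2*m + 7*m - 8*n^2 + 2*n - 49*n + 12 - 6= -m^2 + m*(9*n + 5) - 8*n^2 - 47*n + 6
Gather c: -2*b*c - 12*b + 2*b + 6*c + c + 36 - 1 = -10*b + c*(7 - 2*b) + 35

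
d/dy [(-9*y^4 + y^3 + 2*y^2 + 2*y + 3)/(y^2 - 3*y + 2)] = (-18*y^5 + 82*y^4 - 78*y^3 - 2*y^2 + 2*y + 13)/(y^4 - 6*y^3 + 13*y^2 - 12*y + 4)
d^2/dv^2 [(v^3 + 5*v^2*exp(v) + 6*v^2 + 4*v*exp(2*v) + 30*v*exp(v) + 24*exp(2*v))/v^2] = (5*v^4 + 16*v^3*exp(v) + 30*v^3 + 80*v^2*exp(v) - 60*v^2 - 184*v*exp(v) + 60*v + 144*exp(v))*exp(v)/v^4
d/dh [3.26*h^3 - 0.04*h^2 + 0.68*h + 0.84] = 9.78*h^2 - 0.08*h + 0.68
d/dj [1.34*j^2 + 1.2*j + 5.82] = 2.68*j + 1.2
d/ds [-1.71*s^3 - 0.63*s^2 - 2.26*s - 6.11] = -5.13*s^2 - 1.26*s - 2.26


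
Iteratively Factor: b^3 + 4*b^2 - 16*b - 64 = (b - 4)*(b^2 + 8*b + 16) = (b - 4)*(b + 4)*(b + 4)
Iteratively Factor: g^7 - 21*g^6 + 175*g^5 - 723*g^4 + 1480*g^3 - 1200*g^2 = (g - 3)*(g^6 - 18*g^5 + 121*g^4 - 360*g^3 + 400*g^2) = g*(g - 3)*(g^5 - 18*g^4 + 121*g^3 - 360*g^2 + 400*g) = g^2*(g - 3)*(g^4 - 18*g^3 + 121*g^2 - 360*g + 400) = g^2*(g - 5)*(g - 3)*(g^3 - 13*g^2 + 56*g - 80) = g^2*(g - 5)*(g - 4)*(g - 3)*(g^2 - 9*g + 20) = g^2*(g - 5)*(g - 4)^2*(g - 3)*(g - 5)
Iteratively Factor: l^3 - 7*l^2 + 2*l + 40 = (l + 2)*(l^2 - 9*l + 20) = (l - 4)*(l + 2)*(l - 5)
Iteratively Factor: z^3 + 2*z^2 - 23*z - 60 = (z - 5)*(z^2 + 7*z + 12) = (z - 5)*(z + 4)*(z + 3)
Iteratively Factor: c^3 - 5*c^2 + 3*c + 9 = (c - 3)*(c^2 - 2*c - 3) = (c - 3)^2*(c + 1)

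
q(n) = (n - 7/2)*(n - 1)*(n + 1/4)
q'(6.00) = 59.38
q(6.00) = 78.12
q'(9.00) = 168.88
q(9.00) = 407.00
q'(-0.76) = 10.57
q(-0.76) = -3.82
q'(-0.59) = 8.43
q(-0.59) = -2.21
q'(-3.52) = 69.47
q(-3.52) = -103.76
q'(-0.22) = 4.39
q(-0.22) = 0.14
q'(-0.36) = 5.82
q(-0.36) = -0.58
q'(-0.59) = 8.43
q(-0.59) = -2.21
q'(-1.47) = 21.35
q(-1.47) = -14.98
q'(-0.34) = 5.61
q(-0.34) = -0.46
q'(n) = (n - 7/2)*(n - 1) + (n - 7/2)*(n + 1/4) + (n - 1)*(n + 1/4) = 3*n^2 - 17*n/2 + 19/8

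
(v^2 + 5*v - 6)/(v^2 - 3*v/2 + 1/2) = 2*(v + 6)/(2*v - 1)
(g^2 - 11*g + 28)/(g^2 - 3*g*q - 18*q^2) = (-g^2 + 11*g - 28)/(-g^2 + 3*g*q + 18*q^2)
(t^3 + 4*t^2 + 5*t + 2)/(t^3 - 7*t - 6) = (t + 1)/(t - 3)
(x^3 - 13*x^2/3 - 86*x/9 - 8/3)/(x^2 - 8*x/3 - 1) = (x^2 - 14*x/3 - 8)/(x - 3)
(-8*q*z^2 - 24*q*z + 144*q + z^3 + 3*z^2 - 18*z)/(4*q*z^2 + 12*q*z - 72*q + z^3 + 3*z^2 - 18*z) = (-8*q + z)/(4*q + z)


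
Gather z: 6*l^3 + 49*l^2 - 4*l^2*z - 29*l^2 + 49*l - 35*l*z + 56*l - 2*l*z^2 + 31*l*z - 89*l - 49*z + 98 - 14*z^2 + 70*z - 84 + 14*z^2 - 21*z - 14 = 6*l^3 + 20*l^2 - 2*l*z^2 + 16*l + z*(-4*l^2 - 4*l)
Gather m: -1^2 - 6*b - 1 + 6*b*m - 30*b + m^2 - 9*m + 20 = -36*b + m^2 + m*(6*b - 9) + 18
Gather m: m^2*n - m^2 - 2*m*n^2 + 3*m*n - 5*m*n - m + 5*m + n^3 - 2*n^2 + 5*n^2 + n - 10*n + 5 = m^2*(n - 1) + m*(-2*n^2 - 2*n + 4) + n^3 + 3*n^2 - 9*n + 5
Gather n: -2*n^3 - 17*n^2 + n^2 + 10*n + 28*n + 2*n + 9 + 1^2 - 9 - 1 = -2*n^3 - 16*n^2 + 40*n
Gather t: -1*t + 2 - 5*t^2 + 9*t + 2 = -5*t^2 + 8*t + 4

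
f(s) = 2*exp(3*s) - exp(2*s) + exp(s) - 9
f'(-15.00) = 0.00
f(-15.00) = -9.00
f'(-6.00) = 0.00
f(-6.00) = -9.00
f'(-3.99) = 0.02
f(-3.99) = -8.98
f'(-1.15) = 0.31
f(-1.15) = -8.72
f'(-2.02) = 0.11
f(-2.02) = -8.88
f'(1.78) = 1186.68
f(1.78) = 378.79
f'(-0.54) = 1.09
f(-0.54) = -8.36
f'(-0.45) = 1.38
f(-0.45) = -8.25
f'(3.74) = 444144.26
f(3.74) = 147476.41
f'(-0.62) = 0.89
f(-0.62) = -8.44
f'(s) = 6*exp(3*s) - 2*exp(2*s) + exp(s) = (6*exp(2*s) - 2*exp(s) + 1)*exp(s)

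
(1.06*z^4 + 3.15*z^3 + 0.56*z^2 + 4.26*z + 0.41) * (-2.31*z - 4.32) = -2.4486*z^5 - 11.8557*z^4 - 14.9016*z^3 - 12.2598*z^2 - 19.3503*z - 1.7712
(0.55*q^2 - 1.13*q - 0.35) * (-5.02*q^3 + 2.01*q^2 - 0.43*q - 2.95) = -2.761*q^5 + 6.7781*q^4 - 0.7508*q^3 - 1.8401*q^2 + 3.484*q + 1.0325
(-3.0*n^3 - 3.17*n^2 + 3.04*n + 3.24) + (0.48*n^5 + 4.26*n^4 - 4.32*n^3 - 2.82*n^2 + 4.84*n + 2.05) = 0.48*n^5 + 4.26*n^4 - 7.32*n^3 - 5.99*n^2 + 7.88*n + 5.29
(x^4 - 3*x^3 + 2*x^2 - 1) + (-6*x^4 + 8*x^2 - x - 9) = -5*x^4 - 3*x^3 + 10*x^2 - x - 10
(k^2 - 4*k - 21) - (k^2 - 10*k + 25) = 6*k - 46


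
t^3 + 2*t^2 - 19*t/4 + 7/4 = (t - 1)*(t - 1/2)*(t + 7/2)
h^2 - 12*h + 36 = (h - 6)^2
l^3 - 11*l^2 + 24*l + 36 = (l - 6)^2*(l + 1)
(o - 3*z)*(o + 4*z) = o^2 + o*z - 12*z^2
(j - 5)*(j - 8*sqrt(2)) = j^2 - 8*sqrt(2)*j - 5*j + 40*sqrt(2)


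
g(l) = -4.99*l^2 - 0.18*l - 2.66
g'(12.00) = -119.94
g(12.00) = -723.38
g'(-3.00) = 29.76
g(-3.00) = -47.03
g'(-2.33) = 23.07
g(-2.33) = -29.33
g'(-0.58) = 5.61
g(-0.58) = -4.23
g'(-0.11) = 0.92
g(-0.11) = -2.70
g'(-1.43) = 14.09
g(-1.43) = -12.61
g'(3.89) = -39.00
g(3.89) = -78.87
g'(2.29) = -23.03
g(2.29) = -29.24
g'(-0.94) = 9.20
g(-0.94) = -6.90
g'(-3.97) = 39.44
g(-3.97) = -80.59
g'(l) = -9.98*l - 0.18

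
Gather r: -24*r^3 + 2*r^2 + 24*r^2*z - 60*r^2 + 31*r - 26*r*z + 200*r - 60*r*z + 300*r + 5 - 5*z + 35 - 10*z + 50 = -24*r^3 + r^2*(24*z - 58) + r*(531 - 86*z) - 15*z + 90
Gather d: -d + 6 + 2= 8 - d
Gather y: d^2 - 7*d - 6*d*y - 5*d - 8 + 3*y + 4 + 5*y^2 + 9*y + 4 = d^2 - 12*d + 5*y^2 + y*(12 - 6*d)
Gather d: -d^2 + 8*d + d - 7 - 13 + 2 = -d^2 + 9*d - 18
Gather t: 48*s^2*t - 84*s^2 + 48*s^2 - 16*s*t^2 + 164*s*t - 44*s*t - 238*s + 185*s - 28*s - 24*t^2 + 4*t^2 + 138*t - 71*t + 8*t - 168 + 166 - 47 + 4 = -36*s^2 - 81*s + t^2*(-16*s - 20) + t*(48*s^2 + 120*s + 75) - 45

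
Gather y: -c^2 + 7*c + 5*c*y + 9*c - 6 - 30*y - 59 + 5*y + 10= -c^2 + 16*c + y*(5*c - 25) - 55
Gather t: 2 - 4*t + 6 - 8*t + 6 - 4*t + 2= 16 - 16*t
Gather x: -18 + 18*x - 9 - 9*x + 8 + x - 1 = 10*x - 20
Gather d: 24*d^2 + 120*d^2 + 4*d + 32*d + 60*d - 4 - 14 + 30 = 144*d^2 + 96*d + 12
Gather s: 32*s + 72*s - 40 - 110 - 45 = 104*s - 195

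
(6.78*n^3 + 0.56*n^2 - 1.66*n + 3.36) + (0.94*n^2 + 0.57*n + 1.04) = 6.78*n^3 + 1.5*n^2 - 1.09*n + 4.4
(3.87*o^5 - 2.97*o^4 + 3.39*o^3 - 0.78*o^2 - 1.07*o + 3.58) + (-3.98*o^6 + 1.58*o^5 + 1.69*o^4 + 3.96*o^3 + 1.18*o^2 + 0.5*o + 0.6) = -3.98*o^6 + 5.45*o^5 - 1.28*o^4 + 7.35*o^3 + 0.4*o^2 - 0.57*o + 4.18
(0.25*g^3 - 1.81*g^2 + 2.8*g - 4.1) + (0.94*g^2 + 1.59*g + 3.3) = 0.25*g^3 - 0.87*g^2 + 4.39*g - 0.8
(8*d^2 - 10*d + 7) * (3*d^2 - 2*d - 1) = 24*d^4 - 46*d^3 + 33*d^2 - 4*d - 7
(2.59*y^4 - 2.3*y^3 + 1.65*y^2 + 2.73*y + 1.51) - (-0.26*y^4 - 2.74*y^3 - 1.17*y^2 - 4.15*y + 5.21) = 2.85*y^4 + 0.44*y^3 + 2.82*y^2 + 6.88*y - 3.7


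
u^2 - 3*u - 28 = (u - 7)*(u + 4)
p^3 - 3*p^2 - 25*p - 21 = (p - 7)*(p + 1)*(p + 3)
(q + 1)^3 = q^3 + 3*q^2 + 3*q + 1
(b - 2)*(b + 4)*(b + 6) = b^3 + 8*b^2 + 4*b - 48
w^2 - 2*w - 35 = (w - 7)*(w + 5)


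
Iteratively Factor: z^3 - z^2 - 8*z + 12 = (z - 2)*(z^2 + z - 6) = (z - 2)*(z + 3)*(z - 2)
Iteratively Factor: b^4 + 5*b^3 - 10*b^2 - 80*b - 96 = (b - 4)*(b^3 + 9*b^2 + 26*b + 24) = (b - 4)*(b + 2)*(b^2 + 7*b + 12) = (b - 4)*(b + 2)*(b + 4)*(b + 3)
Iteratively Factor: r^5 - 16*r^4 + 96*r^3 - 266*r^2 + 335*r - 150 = (r - 5)*(r^4 - 11*r^3 + 41*r^2 - 61*r + 30) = (r - 5)*(r - 3)*(r^3 - 8*r^2 + 17*r - 10) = (r - 5)*(r - 3)*(r - 1)*(r^2 - 7*r + 10) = (r - 5)*(r - 3)*(r - 2)*(r - 1)*(r - 5)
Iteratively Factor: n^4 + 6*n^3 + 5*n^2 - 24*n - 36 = (n + 3)*(n^3 + 3*n^2 - 4*n - 12) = (n + 2)*(n + 3)*(n^2 + n - 6) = (n + 2)*(n + 3)^2*(n - 2)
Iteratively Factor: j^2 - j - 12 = (j - 4)*(j + 3)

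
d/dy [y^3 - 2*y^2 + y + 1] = 3*y^2 - 4*y + 1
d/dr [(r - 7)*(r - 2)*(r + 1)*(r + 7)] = 4*r^3 - 3*r^2 - 102*r + 49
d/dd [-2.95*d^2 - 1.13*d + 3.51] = -5.9*d - 1.13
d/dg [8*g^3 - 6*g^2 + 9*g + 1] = 24*g^2 - 12*g + 9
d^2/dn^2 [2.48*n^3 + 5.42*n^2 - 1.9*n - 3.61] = 14.88*n + 10.84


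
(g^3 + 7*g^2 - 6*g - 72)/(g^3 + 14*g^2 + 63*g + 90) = (g^2 + g - 12)/(g^2 + 8*g + 15)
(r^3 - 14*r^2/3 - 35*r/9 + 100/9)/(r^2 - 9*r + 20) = (r^2 + r/3 - 20/9)/(r - 4)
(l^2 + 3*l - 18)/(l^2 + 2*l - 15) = (l + 6)/(l + 5)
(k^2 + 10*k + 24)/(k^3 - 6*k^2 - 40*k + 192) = (k + 4)/(k^2 - 12*k + 32)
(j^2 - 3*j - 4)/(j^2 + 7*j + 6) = (j - 4)/(j + 6)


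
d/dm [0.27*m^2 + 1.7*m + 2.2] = 0.54*m + 1.7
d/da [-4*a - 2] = -4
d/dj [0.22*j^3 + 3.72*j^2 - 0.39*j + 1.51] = 0.66*j^2 + 7.44*j - 0.39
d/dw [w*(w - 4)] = 2*w - 4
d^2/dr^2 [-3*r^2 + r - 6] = -6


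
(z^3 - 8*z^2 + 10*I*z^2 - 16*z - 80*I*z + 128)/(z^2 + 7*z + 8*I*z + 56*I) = (z^2 + 2*z*(-4 + I) - 16*I)/(z + 7)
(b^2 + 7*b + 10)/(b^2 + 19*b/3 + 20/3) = 3*(b + 2)/(3*b + 4)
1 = 1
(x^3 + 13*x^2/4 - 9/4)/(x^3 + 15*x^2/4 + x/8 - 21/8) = 2*(x + 3)/(2*x + 7)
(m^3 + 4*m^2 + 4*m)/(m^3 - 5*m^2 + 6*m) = (m^2 + 4*m + 4)/(m^2 - 5*m + 6)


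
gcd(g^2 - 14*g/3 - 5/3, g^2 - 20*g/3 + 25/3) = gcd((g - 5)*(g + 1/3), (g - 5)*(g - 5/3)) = g - 5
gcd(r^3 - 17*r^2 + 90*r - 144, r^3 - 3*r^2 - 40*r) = r - 8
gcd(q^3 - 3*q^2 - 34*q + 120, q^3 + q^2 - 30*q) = q^2 + q - 30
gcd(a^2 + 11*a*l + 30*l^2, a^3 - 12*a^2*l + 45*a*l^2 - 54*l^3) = 1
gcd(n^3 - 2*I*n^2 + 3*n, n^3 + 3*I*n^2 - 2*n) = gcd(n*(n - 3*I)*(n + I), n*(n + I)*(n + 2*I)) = n^2 + I*n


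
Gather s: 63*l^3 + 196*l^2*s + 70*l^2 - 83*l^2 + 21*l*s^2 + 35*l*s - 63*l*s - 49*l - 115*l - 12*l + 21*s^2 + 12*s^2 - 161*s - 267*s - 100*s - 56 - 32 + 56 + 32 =63*l^3 - 13*l^2 - 176*l + s^2*(21*l + 33) + s*(196*l^2 - 28*l - 528)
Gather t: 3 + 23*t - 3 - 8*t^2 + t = -8*t^2 + 24*t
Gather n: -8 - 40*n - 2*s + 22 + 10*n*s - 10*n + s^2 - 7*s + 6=n*(10*s - 50) + s^2 - 9*s + 20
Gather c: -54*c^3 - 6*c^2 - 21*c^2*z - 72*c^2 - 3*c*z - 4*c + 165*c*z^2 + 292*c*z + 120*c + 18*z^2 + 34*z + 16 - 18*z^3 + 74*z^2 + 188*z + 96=-54*c^3 + c^2*(-21*z - 78) + c*(165*z^2 + 289*z + 116) - 18*z^3 + 92*z^2 + 222*z + 112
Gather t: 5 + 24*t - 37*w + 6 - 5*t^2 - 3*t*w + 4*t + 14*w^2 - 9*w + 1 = -5*t^2 + t*(28 - 3*w) + 14*w^2 - 46*w + 12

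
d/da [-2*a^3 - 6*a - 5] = -6*a^2 - 6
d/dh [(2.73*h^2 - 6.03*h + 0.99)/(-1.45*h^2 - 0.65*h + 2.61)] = (-10.518*h^2 + 17.1216*h - 15.0948)/(2.1025*h^4 + 1.885*h^3 - 7.1465*h^2 - 3.393*h + 6.8121)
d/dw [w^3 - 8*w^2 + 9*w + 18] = 3*w^2 - 16*w + 9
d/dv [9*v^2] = 18*v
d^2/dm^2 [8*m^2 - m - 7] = 16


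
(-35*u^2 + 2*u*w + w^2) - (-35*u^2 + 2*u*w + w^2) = 0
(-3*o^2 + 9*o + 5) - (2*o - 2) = -3*o^2 + 7*o + 7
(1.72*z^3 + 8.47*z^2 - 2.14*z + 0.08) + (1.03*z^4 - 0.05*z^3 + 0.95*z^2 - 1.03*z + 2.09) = 1.03*z^4 + 1.67*z^3 + 9.42*z^2 - 3.17*z + 2.17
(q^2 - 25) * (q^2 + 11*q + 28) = q^4 + 11*q^3 + 3*q^2 - 275*q - 700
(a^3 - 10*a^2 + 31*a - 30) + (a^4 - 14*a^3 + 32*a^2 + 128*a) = a^4 - 13*a^3 + 22*a^2 + 159*a - 30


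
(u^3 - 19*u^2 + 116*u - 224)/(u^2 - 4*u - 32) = (u^2 - 11*u + 28)/(u + 4)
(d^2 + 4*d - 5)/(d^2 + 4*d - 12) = (d^2 + 4*d - 5)/(d^2 + 4*d - 12)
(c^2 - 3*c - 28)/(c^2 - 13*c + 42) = (c + 4)/(c - 6)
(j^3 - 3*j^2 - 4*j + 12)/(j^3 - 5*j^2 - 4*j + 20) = (j - 3)/(j - 5)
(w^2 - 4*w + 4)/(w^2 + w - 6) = (w - 2)/(w + 3)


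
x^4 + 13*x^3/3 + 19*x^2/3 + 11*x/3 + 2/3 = (x + 1/3)*(x + 1)^2*(x + 2)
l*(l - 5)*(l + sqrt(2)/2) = l^3 - 5*l^2 + sqrt(2)*l^2/2 - 5*sqrt(2)*l/2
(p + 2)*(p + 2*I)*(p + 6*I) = p^3 + 2*p^2 + 8*I*p^2 - 12*p + 16*I*p - 24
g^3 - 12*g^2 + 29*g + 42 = (g - 7)*(g - 6)*(g + 1)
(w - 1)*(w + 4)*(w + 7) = w^3 + 10*w^2 + 17*w - 28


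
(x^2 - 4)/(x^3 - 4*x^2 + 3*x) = (x^2 - 4)/(x*(x^2 - 4*x + 3))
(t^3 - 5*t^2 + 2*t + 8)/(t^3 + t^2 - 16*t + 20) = (t^2 - 3*t - 4)/(t^2 + 3*t - 10)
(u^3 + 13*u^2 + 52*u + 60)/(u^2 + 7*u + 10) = u + 6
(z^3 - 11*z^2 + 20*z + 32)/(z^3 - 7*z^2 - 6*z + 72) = (z^2 - 7*z - 8)/(z^2 - 3*z - 18)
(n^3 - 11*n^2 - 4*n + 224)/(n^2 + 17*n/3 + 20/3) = 3*(n^2 - 15*n + 56)/(3*n + 5)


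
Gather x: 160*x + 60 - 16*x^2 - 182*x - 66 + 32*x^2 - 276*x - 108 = 16*x^2 - 298*x - 114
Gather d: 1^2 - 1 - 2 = -2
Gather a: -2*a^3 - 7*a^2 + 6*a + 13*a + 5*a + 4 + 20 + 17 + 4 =-2*a^3 - 7*a^2 + 24*a + 45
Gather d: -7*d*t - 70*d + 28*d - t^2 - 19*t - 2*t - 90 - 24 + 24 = d*(-7*t - 42) - t^2 - 21*t - 90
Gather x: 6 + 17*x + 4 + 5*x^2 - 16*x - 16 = 5*x^2 + x - 6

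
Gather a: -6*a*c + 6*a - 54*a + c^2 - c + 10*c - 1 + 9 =a*(-6*c - 48) + c^2 + 9*c + 8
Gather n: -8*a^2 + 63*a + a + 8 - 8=-8*a^2 + 64*a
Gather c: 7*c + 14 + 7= 7*c + 21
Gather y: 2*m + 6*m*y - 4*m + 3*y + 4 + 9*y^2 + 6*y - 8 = -2*m + 9*y^2 + y*(6*m + 9) - 4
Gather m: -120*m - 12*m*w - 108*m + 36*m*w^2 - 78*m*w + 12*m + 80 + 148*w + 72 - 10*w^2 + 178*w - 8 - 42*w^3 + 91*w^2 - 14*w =m*(36*w^2 - 90*w - 216) - 42*w^3 + 81*w^2 + 312*w + 144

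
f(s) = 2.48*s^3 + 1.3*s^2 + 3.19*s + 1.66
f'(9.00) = 629.23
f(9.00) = 1943.59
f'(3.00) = 77.95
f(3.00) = 89.89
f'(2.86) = 71.48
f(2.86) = 79.43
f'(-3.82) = 101.83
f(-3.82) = -129.80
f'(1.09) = 14.86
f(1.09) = 9.89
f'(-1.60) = 18.08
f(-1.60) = -10.27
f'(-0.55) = 4.01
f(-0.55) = -0.11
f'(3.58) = 107.85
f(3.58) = 143.53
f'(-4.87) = 166.98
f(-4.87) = -269.49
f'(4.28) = 150.61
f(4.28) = 233.57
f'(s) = 7.44*s^2 + 2.6*s + 3.19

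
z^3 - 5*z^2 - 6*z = z*(z - 6)*(z + 1)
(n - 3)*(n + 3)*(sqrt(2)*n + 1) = sqrt(2)*n^3 + n^2 - 9*sqrt(2)*n - 9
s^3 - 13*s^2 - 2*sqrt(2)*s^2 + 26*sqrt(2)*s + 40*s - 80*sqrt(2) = (s - 8)*(s - 5)*(s - 2*sqrt(2))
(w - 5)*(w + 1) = w^2 - 4*w - 5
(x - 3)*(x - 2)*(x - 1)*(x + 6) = x^4 - 25*x^2 + 60*x - 36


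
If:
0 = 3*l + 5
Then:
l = -5/3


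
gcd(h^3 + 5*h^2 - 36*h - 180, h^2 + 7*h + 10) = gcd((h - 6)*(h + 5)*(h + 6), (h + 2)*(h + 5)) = h + 5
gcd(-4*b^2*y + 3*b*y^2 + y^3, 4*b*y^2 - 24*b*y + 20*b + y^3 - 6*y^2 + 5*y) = 4*b + y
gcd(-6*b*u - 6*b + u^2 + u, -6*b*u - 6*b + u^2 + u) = -6*b*u - 6*b + u^2 + u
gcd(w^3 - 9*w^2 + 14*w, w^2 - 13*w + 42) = w - 7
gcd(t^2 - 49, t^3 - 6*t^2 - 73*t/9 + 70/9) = t - 7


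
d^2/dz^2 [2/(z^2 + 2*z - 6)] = 4*(-z^2 - 2*z + 4*(z + 1)^2 + 6)/(z^2 + 2*z - 6)^3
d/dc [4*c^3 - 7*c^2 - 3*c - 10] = 12*c^2 - 14*c - 3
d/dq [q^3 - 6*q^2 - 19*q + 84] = 3*q^2 - 12*q - 19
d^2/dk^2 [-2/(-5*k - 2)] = 100/(5*k + 2)^3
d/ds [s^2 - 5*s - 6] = 2*s - 5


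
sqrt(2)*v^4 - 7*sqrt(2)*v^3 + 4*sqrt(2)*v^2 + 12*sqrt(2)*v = v*(v - 6)*(v - 2)*(sqrt(2)*v + sqrt(2))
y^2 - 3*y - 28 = (y - 7)*(y + 4)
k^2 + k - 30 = (k - 5)*(k + 6)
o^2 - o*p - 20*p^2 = (o - 5*p)*(o + 4*p)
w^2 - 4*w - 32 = (w - 8)*(w + 4)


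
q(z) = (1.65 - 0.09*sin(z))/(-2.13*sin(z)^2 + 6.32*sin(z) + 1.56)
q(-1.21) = -0.28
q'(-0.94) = -0.40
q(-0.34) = -2.14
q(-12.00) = 0.37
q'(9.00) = 0.49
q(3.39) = -13.64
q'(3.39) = 793.84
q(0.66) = 0.34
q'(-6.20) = -2.32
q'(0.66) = -0.23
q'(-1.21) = -0.16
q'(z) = (1.65 - 0.09*sin(z))*(4.26*sin(z)*cos(z) - 6.32*cos(z))/(-2.13*sin(z)^2 + 6.32*sin(z) + 1.56)^2 - 0.09*cos(z)/(-2.13*sin(z)^2 + 6.32*sin(z) + 1.56) = (-0.1917*sin(z)^2 + 7.029*sin(z) - 10.5684)*cos(z)/(4.5369*sin(z)^4 - 26.9232*sin(z)^3 + 33.2968*sin(z)^2 + 19.7184*sin(z) + 2.4336)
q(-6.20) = 0.79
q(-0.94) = -0.35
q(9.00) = 0.42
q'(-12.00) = -0.31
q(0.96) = 0.30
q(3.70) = -0.71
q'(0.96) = -0.10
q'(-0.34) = -19.81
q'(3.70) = 2.14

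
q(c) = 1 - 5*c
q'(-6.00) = -5.00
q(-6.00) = 31.00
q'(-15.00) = -5.00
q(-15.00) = 76.00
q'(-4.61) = -5.00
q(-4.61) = 24.05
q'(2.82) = -5.00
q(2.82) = -13.10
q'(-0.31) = -5.00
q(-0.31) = 2.55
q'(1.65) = -5.00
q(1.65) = -7.25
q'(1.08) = -5.00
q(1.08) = -4.40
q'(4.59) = -5.00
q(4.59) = -21.95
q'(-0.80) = -5.00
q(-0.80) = 5.00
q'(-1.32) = -5.00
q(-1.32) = 7.60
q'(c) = -5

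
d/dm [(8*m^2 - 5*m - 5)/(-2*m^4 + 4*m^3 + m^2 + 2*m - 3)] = (32*m^5 - 62*m^4 + 81*m^2 - 38*m + 25)/(4*m^8 - 16*m^7 + 12*m^6 + 29*m^4 - 20*m^3 - 2*m^2 - 12*m + 9)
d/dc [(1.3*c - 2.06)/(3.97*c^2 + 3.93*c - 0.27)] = (-5.161*c^2 + 16.3564*c + 7.7448)/(15.7609*c^4 + 31.2042*c^3 + 13.3011*c^2 - 2.1222*c + 0.0729)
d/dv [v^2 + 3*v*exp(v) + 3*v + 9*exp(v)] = 3*v*exp(v) + 2*v + 12*exp(v) + 3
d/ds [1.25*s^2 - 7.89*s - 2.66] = 2.5*s - 7.89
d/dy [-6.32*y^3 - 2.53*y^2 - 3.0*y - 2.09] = -18.96*y^2 - 5.06*y - 3.0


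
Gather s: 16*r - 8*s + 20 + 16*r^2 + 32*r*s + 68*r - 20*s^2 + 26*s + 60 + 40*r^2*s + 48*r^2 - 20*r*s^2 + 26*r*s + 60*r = 64*r^2 + 144*r + s^2*(-20*r - 20) + s*(40*r^2 + 58*r + 18) + 80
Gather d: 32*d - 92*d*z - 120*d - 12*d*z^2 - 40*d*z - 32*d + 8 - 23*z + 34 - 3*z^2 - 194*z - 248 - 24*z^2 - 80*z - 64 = d*(-12*z^2 - 132*z - 120) - 27*z^2 - 297*z - 270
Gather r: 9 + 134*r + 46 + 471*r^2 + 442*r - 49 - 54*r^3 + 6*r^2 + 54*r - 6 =-54*r^3 + 477*r^2 + 630*r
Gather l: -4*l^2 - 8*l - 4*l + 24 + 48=-4*l^2 - 12*l + 72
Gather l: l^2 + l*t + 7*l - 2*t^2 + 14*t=l^2 + l*(t + 7) - 2*t^2 + 14*t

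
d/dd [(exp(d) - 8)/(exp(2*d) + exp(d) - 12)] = (-(exp(d) - 8)*(2*exp(d) + 1) + exp(2*d) + exp(d) - 12)*exp(d)/(exp(2*d) + exp(d) - 12)^2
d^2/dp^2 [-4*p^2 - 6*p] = -8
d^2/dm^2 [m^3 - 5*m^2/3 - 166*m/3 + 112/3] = 6*m - 10/3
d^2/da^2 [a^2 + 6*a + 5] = 2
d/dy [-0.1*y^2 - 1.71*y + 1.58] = -0.2*y - 1.71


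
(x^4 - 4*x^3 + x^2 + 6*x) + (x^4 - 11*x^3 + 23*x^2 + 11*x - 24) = 2*x^4 - 15*x^3 + 24*x^2 + 17*x - 24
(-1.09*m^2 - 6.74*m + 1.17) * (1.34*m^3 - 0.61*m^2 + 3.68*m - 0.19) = -1.4606*m^5 - 8.3667*m^4 + 1.668*m^3 - 25.3098*m^2 + 5.5862*m - 0.2223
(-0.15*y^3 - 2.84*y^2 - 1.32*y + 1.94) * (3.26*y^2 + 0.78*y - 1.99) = -0.489*y^5 - 9.3754*y^4 - 6.2199*y^3 + 10.9464*y^2 + 4.14*y - 3.8606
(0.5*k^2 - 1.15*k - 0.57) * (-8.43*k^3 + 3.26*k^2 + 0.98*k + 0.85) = -4.215*k^5 + 11.3245*k^4 + 1.5461*k^3 - 2.5602*k^2 - 1.5361*k - 0.4845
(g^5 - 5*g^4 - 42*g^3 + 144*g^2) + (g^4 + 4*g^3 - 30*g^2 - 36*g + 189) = g^5 - 4*g^4 - 38*g^3 + 114*g^2 - 36*g + 189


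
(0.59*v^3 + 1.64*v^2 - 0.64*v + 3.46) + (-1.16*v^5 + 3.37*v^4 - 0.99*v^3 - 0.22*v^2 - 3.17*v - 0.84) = -1.16*v^5 + 3.37*v^4 - 0.4*v^3 + 1.42*v^2 - 3.81*v + 2.62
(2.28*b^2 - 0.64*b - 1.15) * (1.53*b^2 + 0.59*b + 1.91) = 3.4884*b^4 + 0.366*b^3 + 2.2177*b^2 - 1.9009*b - 2.1965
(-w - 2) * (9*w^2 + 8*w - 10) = -9*w^3 - 26*w^2 - 6*w + 20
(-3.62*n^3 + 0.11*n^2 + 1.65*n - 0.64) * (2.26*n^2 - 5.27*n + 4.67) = -8.1812*n^5 + 19.326*n^4 - 13.7561*n^3 - 9.6282*n^2 + 11.0783*n - 2.9888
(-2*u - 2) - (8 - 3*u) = u - 10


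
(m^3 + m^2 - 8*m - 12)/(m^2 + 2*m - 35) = (m^3 + m^2 - 8*m - 12)/(m^2 + 2*m - 35)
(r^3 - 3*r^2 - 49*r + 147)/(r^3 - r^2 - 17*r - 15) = (-r^3 + 3*r^2 + 49*r - 147)/(-r^3 + r^2 + 17*r + 15)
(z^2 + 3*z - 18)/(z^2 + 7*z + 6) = (z - 3)/(z + 1)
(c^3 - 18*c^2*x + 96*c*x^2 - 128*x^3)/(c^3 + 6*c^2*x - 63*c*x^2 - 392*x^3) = (c^2 - 10*c*x + 16*x^2)/(c^2 + 14*c*x + 49*x^2)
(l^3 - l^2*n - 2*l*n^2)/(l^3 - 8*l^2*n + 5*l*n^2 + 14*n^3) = l/(l - 7*n)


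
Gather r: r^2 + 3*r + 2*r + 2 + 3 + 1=r^2 + 5*r + 6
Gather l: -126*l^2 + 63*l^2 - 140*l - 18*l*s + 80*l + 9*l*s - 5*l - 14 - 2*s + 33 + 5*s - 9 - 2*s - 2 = -63*l^2 + l*(-9*s - 65) + s + 8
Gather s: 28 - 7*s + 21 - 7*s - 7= 42 - 14*s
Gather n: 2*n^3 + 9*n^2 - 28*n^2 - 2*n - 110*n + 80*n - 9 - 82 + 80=2*n^3 - 19*n^2 - 32*n - 11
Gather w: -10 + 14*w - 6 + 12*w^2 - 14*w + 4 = 12*w^2 - 12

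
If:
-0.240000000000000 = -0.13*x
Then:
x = 1.85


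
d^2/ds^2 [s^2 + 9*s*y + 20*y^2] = 2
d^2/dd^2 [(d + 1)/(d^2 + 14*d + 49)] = 2*(d - 11)/(d^4 + 28*d^3 + 294*d^2 + 1372*d + 2401)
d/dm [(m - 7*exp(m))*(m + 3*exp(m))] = -4*m*exp(m) + 2*m - 42*exp(2*m) - 4*exp(m)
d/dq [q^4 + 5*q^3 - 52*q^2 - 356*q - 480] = 4*q^3 + 15*q^2 - 104*q - 356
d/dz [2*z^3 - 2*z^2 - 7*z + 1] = 6*z^2 - 4*z - 7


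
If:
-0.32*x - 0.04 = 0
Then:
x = -0.12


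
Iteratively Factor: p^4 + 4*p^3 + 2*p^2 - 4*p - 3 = (p + 3)*(p^3 + p^2 - p - 1) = (p + 1)*(p + 3)*(p^2 - 1) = (p - 1)*(p + 1)*(p + 3)*(p + 1)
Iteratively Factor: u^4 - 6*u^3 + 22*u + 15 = (u + 1)*(u^3 - 7*u^2 + 7*u + 15) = (u - 3)*(u + 1)*(u^2 - 4*u - 5) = (u - 3)*(u + 1)^2*(u - 5)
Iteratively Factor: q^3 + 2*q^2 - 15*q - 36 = (q + 3)*(q^2 - q - 12) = (q + 3)^2*(q - 4)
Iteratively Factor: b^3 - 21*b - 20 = (b - 5)*(b^2 + 5*b + 4) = (b - 5)*(b + 4)*(b + 1)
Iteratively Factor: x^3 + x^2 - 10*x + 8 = (x + 4)*(x^2 - 3*x + 2) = (x - 1)*(x + 4)*(x - 2)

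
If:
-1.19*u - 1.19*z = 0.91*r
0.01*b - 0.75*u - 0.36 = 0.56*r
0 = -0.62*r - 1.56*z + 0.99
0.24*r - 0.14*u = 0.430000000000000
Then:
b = 21.71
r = 1.17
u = -1.06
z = 0.17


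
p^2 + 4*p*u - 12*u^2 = (p - 2*u)*(p + 6*u)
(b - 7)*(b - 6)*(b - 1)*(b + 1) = b^4 - 13*b^3 + 41*b^2 + 13*b - 42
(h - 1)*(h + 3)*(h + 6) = h^3 + 8*h^2 + 9*h - 18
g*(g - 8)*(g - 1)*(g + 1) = g^4 - 8*g^3 - g^2 + 8*g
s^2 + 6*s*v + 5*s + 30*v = (s + 5)*(s + 6*v)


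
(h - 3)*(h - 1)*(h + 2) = h^3 - 2*h^2 - 5*h + 6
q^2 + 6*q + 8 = (q + 2)*(q + 4)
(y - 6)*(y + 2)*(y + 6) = y^3 + 2*y^2 - 36*y - 72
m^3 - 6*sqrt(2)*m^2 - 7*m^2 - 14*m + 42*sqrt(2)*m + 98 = (m - 7)*(m - 7*sqrt(2))*(m + sqrt(2))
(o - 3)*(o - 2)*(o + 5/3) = o^3 - 10*o^2/3 - 7*o/3 + 10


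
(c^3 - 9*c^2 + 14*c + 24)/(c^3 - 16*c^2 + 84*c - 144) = (c + 1)/(c - 6)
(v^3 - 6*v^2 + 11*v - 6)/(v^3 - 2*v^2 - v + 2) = (v - 3)/(v + 1)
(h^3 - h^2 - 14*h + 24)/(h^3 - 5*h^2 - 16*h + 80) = (h^2 - 5*h + 6)/(h^2 - 9*h + 20)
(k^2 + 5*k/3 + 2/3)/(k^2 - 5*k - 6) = (k + 2/3)/(k - 6)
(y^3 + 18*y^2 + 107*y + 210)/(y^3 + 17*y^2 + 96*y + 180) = (y + 7)/(y + 6)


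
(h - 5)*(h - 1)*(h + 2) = h^3 - 4*h^2 - 7*h + 10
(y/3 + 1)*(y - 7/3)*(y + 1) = y^3/3 + 5*y^2/9 - 19*y/9 - 7/3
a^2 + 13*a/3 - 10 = (a - 5/3)*(a + 6)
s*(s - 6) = s^2 - 6*s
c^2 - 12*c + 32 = (c - 8)*(c - 4)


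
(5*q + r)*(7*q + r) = 35*q^2 + 12*q*r + r^2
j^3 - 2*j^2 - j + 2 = (j - 2)*(j - 1)*(j + 1)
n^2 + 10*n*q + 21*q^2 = (n + 3*q)*(n + 7*q)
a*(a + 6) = a^2 + 6*a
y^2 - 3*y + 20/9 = (y - 5/3)*(y - 4/3)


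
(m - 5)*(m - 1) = m^2 - 6*m + 5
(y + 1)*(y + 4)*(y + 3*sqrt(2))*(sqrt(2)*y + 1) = sqrt(2)*y^4 + 7*y^3 + 5*sqrt(2)*y^3 + 7*sqrt(2)*y^2 + 35*y^2 + 15*sqrt(2)*y + 28*y + 12*sqrt(2)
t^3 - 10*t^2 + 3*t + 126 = (t - 7)*(t - 6)*(t + 3)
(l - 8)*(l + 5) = l^2 - 3*l - 40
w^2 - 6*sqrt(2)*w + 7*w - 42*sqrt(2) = (w + 7)*(w - 6*sqrt(2))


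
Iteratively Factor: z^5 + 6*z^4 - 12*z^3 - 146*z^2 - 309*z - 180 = (z + 3)*(z^4 + 3*z^3 - 21*z^2 - 83*z - 60) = (z + 3)*(z + 4)*(z^3 - z^2 - 17*z - 15) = (z - 5)*(z + 3)*(z + 4)*(z^2 + 4*z + 3) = (z - 5)*(z + 1)*(z + 3)*(z + 4)*(z + 3)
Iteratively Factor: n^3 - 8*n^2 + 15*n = (n)*(n^2 - 8*n + 15) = n*(n - 5)*(n - 3)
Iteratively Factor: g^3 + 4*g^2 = (g)*(g^2 + 4*g) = g*(g + 4)*(g)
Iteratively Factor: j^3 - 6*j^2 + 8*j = (j - 2)*(j^2 - 4*j) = j*(j - 2)*(j - 4)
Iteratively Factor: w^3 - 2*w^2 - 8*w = (w - 4)*(w^2 + 2*w) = w*(w - 4)*(w + 2)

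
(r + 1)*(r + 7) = r^2 + 8*r + 7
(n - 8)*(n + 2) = n^2 - 6*n - 16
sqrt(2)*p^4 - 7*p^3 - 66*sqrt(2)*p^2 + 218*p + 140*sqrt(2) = (p - 7*sqrt(2))*(p - 2*sqrt(2))*(p + 5*sqrt(2))*(sqrt(2)*p + 1)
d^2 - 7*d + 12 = (d - 4)*(d - 3)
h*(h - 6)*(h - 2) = h^3 - 8*h^2 + 12*h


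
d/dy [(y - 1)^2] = 2*y - 2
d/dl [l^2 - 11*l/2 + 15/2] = 2*l - 11/2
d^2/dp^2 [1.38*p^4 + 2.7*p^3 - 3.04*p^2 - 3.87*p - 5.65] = 16.56*p^2 + 16.2*p - 6.08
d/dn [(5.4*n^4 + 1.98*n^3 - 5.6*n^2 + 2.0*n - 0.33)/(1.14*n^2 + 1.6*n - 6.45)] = (12.312*n^5 + 28.1772*n^4 - 132.984*n^3 - 49.553*n^2 + 72.9924*n - 12.372)/(1.2996*n^4 + 3.648*n^3 - 12.146*n^2 - 20.64*n + 41.6025)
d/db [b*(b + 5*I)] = 2*b + 5*I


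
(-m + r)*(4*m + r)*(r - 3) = -4*m^2*r + 12*m^2 + 3*m*r^2 - 9*m*r + r^3 - 3*r^2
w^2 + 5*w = w*(w + 5)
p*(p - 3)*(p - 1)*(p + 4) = p^4 - 13*p^2 + 12*p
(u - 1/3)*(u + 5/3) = u^2 + 4*u/3 - 5/9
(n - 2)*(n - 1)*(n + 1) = n^3 - 2*n^2 - n + 2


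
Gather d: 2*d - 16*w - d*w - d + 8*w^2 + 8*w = d*(1 - w) + 8*w^2 - 8*w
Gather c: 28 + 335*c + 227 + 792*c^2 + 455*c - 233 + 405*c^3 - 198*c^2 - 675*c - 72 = 405*c^3 + 594*c^2 + 115*c - 50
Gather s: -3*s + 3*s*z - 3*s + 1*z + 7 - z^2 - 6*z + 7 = s*(3*z - 6) - z^2 - 5*z + 14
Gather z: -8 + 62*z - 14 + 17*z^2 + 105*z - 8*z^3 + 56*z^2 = -8*z^3 + 73*z^2 + 167*z - 22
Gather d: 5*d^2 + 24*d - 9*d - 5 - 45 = 5*d^2 + 15*d - 50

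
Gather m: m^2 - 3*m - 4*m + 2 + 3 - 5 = m^2 - 7*m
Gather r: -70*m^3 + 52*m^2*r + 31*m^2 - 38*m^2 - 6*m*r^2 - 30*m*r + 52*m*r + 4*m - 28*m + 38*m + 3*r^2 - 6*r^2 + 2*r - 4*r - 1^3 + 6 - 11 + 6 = -70*m^3 - 7*m^2 + 14*m + r^2*(-6*m - 3) + r*(52*m^2 + 22*m - 2)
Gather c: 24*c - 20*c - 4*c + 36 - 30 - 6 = 0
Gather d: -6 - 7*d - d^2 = -d^2 - 7*d - 6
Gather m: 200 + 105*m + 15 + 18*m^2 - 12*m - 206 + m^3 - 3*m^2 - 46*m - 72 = m^3 + 15*m^2 + 47*m - 63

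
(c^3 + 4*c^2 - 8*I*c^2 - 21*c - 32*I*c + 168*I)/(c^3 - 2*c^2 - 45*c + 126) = (c - 8*I)/(c - 6)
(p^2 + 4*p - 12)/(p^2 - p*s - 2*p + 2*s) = (p + 6)/(p - s)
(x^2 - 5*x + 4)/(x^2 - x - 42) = (-x^2 + 5*x - 4)/(-x^2 + x + 42)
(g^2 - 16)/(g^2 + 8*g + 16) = (g - 4)/(g + 4)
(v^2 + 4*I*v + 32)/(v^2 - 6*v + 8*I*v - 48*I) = (v - 4*I)/(v - 6)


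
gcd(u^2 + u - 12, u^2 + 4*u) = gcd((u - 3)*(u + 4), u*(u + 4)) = u + 4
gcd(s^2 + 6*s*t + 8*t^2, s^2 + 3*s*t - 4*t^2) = s + 4*t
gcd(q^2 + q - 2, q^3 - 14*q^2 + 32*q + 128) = q + 2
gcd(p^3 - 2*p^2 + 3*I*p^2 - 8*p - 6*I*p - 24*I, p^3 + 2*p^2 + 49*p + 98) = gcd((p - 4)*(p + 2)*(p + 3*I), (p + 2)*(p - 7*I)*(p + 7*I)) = p + 2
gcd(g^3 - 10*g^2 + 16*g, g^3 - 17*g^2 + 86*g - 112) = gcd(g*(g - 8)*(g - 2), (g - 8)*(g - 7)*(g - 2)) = g^2 - 10*g + 16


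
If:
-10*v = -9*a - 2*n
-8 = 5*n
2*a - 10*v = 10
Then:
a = -34/35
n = -8/5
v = -209/175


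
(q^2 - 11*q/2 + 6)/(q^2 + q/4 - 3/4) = 2*(2*q^2 - 11*q + 12)/(4*q^2 + q - 3)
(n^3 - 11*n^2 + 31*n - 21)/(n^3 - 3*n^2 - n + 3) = (n - 7)/(n + 1)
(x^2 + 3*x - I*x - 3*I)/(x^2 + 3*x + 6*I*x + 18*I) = (x - I)/(x + 6*I)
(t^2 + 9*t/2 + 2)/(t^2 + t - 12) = (t + 1/2)/(t - 3)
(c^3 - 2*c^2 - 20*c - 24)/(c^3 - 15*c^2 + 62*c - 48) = (c^2 + 4*c + 4)/(c^2 - 9*c + 8)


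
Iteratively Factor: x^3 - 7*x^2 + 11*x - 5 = (x - 1)*(x^2 - 6*x + 5) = (x - 1)^2*(x - 5)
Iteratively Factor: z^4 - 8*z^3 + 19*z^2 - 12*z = (z)*(z^3 - 8*z^2 + 19*z - 12) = z*(z - 1)*(z^2 - 7*z + 12) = z*(z - 3)*(z - 1)*(z - 4)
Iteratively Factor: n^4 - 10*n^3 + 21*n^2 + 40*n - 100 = (n + 2)*(n^3 - 12*n^2 + 45*n - 50) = (n - 5)*(n + 2)*(n^2 - 7*n + 10) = (n - 5)^2*(n + 2)*(n - 2)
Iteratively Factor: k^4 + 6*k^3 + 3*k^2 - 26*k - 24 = (k - 2)*(k^3 + 8*k^2 + 19*k + 12) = (k - 2)*(k + 4)*(k^2 + 4*k + 3) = (k - 2)*(k + 1)*(k + 4)*(k + 3)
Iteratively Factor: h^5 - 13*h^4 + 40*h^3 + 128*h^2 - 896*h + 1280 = (h - 5)*(h^4 - 8*h^3 + 128*h - 256) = (h - 5)*(h - 4)*(h^3 - 4*h^2 - 16*h + 64) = (h - 5)*(h - 4)*(h + 4)*(h^2 - 8*h + 16) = (h - 5)*(h - 4)^2*(h + 4)*(h - 4)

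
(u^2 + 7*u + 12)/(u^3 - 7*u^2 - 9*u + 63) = (u + 4)/(u^2 - 10*u + 21)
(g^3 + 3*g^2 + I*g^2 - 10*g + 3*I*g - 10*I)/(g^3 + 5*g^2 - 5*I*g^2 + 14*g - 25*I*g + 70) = (g^2 + g*(-2 + I) - 2*I)/(g^2 - 5*I*g + 14)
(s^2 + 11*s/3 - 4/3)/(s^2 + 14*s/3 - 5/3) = (s + 4)/(s + 5)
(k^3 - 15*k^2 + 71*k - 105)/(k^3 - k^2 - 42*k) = (k^2 - 8*k + 15)/(k*(k + 6))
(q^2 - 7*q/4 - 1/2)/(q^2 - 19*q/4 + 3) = (4*q^2 - 7*q - 2)/(4*q^2 - 19*q + 12)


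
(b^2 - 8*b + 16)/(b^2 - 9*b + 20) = (b - 4)/(b - 5)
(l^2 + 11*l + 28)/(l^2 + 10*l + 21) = (l + 4)/(l + 3)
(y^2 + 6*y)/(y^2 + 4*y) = (y + 6)/(y + 4)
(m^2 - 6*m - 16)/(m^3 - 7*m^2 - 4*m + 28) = (m - 8)/(m^2 - 9*m + 14)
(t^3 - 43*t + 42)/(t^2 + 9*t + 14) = (t^2 - 7*t + 6)/(t + 2)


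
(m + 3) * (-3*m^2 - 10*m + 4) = -3*m^3 - 19*m^2 - 26*m + 12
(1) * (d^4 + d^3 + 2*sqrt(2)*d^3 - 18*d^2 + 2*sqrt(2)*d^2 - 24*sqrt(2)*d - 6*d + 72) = d^4 + d^3 + 2*sqrt(2)*d^3 - 18*d^2 + 2*sqrt(2)*d^2 - 24*sqrt(2)*d - 6*d + 72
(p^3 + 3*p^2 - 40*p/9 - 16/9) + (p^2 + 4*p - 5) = p^3 + 4*p^2 - 4*p/9 - 61/9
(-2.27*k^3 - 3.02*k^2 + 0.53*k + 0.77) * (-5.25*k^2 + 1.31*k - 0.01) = 11.9175*k^5 + 12.8813*k^4 - 6.716*k^3 - 3.318*k^2 + 1.0034*k - 0.0077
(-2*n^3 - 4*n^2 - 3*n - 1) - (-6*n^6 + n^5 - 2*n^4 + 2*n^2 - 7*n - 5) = 6*n^6 - n^5 + 2*n^4 - 2*n^3 - 6*n^2 + 4*n + 4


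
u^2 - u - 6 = (u - 3)*(u + 2)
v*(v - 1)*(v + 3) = v^3 + 2*v^2 - 3*v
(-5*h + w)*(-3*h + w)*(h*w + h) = 15*h^3*w + 15*h^3 - 8*h^2*w^2 - 8*h^2*w + h*w^3 + h*w^2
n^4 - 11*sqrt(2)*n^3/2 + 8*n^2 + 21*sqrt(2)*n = n*(n - 7*sqrt(2)/2)*(n - 3*sqrt(2))*(n + sqrt(2))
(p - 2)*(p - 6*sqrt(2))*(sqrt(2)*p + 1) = sqrt(2)*p^3 - 11*p^2 - 2*sqrt(2)*p^2 - 6*sqrt(2)*p + 22*p + 12*sqrt(2)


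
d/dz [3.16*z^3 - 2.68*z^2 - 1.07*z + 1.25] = 9.48*z^2 - 5.36*z - 1.07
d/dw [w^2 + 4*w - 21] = 2*w + 4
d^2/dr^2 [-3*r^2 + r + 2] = -6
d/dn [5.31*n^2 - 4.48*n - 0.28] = 10.62*n - 4.48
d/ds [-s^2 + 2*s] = 2 - 2*s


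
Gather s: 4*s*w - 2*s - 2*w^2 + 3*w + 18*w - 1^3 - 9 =s*(4*w - 2) - 2*w^2 + 21*w - 10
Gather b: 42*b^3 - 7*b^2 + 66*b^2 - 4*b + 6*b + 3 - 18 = 42*b^3 + 59*b^2 + 2*b - 15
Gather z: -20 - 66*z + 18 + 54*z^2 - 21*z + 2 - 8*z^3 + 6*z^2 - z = -8*z^3 + 60*z^2 - 88*z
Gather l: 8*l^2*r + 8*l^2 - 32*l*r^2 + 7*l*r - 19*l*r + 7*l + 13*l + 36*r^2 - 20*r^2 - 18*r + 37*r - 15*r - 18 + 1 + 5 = l^2*(8*r + 8) + l*(-32*r^2 - 12*r + 20) + 16*r^2 + 4*r - 12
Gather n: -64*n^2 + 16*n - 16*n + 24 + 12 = 36 - 64*n^2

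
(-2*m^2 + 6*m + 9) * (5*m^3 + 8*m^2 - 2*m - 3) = -10*m^5 + 14*m^4 + 97*m^3 + 66*m^2 - 36*m - 27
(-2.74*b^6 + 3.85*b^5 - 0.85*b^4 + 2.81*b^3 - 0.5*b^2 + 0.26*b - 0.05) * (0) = 0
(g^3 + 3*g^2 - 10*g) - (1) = g^3 + 3*g^2 - 10*g - 1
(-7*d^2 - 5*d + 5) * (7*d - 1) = -49*d^3 - 28*d^2 + 40*d - 5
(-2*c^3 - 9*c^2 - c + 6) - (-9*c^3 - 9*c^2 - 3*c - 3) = 7*c^3 + 2*c + 9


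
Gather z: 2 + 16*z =16*z + 2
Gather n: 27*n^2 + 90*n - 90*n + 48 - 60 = 27*n^2 - 12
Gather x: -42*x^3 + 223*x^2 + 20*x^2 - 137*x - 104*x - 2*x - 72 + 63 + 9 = -42*x^3 + 243*x^2 - 243*x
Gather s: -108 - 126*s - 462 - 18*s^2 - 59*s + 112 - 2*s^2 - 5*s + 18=-20*s^2 - 190*s - 440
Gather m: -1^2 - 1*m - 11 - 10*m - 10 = -11*m - 22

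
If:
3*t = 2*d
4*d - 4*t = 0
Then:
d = 0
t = 0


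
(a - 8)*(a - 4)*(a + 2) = a^3 - 10*a^2 + 8*a + 64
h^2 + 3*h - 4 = (h - 1)*(h + 4)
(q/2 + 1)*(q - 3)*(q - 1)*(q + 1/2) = q^4/2 - 3*q^3/4 - 3*q^2 + 7*q/4 + 3/2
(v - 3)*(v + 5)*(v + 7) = v^3 + 9*v^2 - v - 105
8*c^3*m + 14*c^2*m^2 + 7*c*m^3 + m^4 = m*(c + m)*(2*c + m)*(4*c + m)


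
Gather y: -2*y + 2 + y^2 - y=y^2 - 3*y + 2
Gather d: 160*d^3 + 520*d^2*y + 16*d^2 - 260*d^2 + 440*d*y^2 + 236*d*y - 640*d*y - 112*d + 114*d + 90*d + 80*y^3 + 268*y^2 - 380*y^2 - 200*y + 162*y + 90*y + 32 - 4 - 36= 160*d^3 + d^2*(520*y - 244) + d*(440*y^2 - 404*y + 92) + 80*y^3 - 112*y^2 + 52*y - 8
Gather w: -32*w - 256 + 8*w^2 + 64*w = 8*w^2 + 32*w - 256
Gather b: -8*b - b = -9*b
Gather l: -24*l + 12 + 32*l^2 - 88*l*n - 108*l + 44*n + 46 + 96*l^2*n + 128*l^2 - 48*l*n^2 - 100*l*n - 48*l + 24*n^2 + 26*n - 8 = l^2*(96*n + 160) + l*(-48*n^2 - 188*n - 180) + 24*n^2 + 70*n + 50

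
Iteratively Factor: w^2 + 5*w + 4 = (w + 1)*(w + 4)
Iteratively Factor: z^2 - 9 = (z + 3)*(z - 3)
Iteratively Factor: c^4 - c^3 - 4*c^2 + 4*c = (c - 2)*(c^3 + c^2 - 2*c) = c*(c - 2)*(c^2 + c - 2) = c*(c - 2)*(c - 1)*(c + 2)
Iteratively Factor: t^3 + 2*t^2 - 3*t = (t - 1)*(t^2 + 3*t) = t*(t - 1)*(t + 3)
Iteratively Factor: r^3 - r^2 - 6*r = (r)*(r^2 - r - 6) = r*(r - 3)*(r + 2)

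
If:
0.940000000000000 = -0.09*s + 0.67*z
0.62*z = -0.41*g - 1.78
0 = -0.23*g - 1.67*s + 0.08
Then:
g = -6.66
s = 0.97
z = 1.53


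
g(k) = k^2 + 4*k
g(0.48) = 2.15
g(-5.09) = 5.55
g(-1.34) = -3.56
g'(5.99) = 15.98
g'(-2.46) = -0.92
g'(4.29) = 12.58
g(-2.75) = -3.44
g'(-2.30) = -0.60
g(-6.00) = 12.00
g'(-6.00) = -8.00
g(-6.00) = 12.00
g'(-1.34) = 1.32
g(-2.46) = -3.79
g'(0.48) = 4.96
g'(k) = 2*k + 4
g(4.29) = 35.56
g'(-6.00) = -8.00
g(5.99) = 59.84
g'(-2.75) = -1.50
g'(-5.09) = -6.18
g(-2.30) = -3.91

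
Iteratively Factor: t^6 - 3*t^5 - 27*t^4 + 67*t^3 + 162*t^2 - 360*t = (t - 2)*(t^5 - t^4 - 29*t^3 + 9*t^2 + 180*t) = (t - 2)*(t + 3)*(t^4 - 4*t^3 - 17*t^2 + 60*t) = (t - 5)*(t - 2)*(t + 3)*(t^3 + t^2 - 12*t) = (t - 5)*(t - 3)*(t - 2)*(t + 3)*(t^2 + 4*t) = t*(t - 5)*(t - 3)*(t - 2)*(t + 3)*(t + 4)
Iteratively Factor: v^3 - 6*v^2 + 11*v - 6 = (v - 1)*(v^2 - 5*v + 6) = (v - 3)*(v - 1)*(v - 2)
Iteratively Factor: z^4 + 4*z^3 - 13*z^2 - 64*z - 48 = (z + 1)*(z^3 + 3*z^2 - 16*z - 48) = (z + 1)*(z + 4)*(z^2 - z - 12) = (z - 4)*(z + 1)*(z + 4)*(z + 3)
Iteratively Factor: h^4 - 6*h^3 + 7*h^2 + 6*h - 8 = (h - 4)*(h^3 - 2*h^2 - h + 2) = (h - 4)*(h - 2)*(h^2 - 1) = (h - 4)*(h - 2)*(h + 1)*(h - 1)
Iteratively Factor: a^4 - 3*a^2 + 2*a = (a + 2)*(a^3 - 2*a^2 + a) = a*(a + 2)*(a^2 - 2*a + 1) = a*(a - 1)*(a + 2)*(a - 1)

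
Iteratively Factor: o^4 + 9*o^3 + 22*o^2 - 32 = (o + 4)*(o^3 + 5*o^2 + 2*o - 8) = (o - 1)*(o + 4)*(o^2 + 6*o + 8) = (o - 1)*(o + 2)*(o + 4)*(o + 4)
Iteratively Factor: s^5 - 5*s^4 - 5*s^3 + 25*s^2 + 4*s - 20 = (s - 2)*(s^4 - 3*s^3 - 11*s^2 + 3*s + 10) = (s - 5)*(s - 2)*(s^3 + 2*s^2 - s - 2) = (s - 5)*(s - 2)*(s - 1)*(s^2 + 3*s + 2) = (s - 5)*(s - 2)*(s - 1)*(s + 1)*(s + 2)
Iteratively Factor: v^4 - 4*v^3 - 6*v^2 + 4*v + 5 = (v - 5)*(v^3 + v^2 - v - 1) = (v - 5)*(v + 1)*(v^2 - 1) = (v - 5)*(v - 1)*(v + 1)*(v + 1)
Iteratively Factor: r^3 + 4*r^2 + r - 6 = (r - 1)*(r^2 + 5*r + 6) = (r - 1)*(r + 2)*(r + 3)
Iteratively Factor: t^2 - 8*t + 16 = (t - 4)*(t - 4)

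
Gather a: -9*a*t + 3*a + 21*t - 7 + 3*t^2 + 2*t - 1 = a*(3 - 9*t) + 3*t^2 + 23*t - 8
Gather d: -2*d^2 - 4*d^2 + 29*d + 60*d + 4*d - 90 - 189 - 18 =-6*d^2 + 93*d - 297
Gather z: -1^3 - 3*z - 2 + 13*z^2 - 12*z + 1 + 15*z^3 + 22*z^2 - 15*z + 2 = 15*z^3 + 35*z^2 - 30*z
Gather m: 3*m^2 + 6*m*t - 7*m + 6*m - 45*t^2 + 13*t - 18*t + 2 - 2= 3*m^2 + m*(6*t - 1) - 45*t^2 - 5*t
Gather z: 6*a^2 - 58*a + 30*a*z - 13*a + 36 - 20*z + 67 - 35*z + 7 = 6*a^2 - 71*a + z*(30*a - 55) + 110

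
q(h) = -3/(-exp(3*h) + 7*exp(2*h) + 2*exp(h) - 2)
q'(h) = -3*(3*exp(3*h) - 14*exp(2*h) - 2*exp(h))/(-exp(3*h) + 7*exp(2*h) + 2*exp(h) - 2)^2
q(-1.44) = 2.62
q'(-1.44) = 2.78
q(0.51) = -0.19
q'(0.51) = 0.33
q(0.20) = -0.33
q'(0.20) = 0.65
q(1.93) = -0.18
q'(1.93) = -3.13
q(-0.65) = -3.71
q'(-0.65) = 20.29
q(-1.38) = 2.80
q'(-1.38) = 3.52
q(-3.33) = 1.56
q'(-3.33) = 0.07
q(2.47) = 0.00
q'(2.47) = -0.02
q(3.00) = 0.00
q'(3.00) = 0.00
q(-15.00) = 1.50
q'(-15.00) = 0.00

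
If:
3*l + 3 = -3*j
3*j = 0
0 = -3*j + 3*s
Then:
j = 0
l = -1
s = 0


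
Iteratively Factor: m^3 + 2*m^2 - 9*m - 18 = (m - 3)*(m^2 + 5*m + 6) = (m - 3)*(m + 2)*(m + 3)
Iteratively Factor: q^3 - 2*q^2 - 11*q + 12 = (q - 4)*(q^2 + 2*q - 3) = (q - 4)*(q + 3)*(q - 1)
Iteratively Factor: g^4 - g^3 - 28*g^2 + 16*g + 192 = (g - 4)*(g^3 + 3*g^2 - 16*g - 48) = (g - 4)*(g + 4)*(g^2 - g - 12) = (g - 4)^2*(g + 4)*(g + 3)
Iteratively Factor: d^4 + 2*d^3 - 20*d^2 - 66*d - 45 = (d + 3)*(d^3 - d^2 - 17*d - 15) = (d + 1)*(d + 3)*(d^2 - 2*d - 15) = (d - 5)*(d + 1)*(d + 3)*(d + 3)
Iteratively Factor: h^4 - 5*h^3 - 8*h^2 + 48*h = (h + 3)*(h^3 - 8*h^2 + 16*h) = (h - 4)*(h + 3)*(h^2 - 4*h) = (h - 4)^2*(h + 3)*(h)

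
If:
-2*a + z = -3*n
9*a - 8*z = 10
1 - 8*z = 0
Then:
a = 11/9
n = 167/216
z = 1/8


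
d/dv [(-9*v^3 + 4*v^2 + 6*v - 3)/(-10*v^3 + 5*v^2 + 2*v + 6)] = (-5*v^4 + 84*v^3 - 274*v^2 + 78*v + 42)/(100*v^6 - 100*v^5 - 15*v^4 - 100*v^3 + 64*v^2 + 24*v + 36)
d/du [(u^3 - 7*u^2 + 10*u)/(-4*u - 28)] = (-u^3 - 7*u^2 + 49*u - 35)/(2*(u^2 + 14*u + 49))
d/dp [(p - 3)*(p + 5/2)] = 2*p - 1/2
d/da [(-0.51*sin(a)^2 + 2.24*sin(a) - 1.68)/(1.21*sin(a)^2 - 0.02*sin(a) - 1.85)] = (-2.7002*sin(a)^2 + 5.9526*sin(a) - 4.1776)*cos(a)/(1.4641*sin(a)^4 - 0.0484*sin(a)^3 - 4.4766*sin(a)^2 + 0.074*sin(a) + 3.4225)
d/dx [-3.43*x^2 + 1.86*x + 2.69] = 1.86 - 6.86*x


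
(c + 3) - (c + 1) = 2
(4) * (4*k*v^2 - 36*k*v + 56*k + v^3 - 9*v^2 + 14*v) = 16*k*v^2 - 144*k*v + 224*k + 4*v^3 - 36*v^2 + 56*v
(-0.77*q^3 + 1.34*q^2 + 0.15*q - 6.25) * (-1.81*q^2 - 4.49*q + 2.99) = 1.3937*q^5 + 1.0319*q^4 - 8.5904*q^3 + 14.6456*q^2 + 28.511*q - 18.6875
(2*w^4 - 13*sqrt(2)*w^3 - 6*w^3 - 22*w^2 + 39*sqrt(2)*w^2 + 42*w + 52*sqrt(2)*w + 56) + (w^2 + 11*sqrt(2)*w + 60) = 2*w^4 - 13*sqrt(2)*w^3 - 6*w^3 - 21*w^2 + 39*sqrt(2)*w^2 + 42*w + 63*sqrt(2)*w + 116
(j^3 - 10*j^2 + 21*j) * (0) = 0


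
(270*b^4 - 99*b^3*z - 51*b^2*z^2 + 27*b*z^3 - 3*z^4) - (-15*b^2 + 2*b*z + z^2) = 270*b^4 - 99*b^3*z - 51*b^2*z^2 + 15*b^2 + 27*b*z^3 - 2*b*z - 3*z^4 - z^2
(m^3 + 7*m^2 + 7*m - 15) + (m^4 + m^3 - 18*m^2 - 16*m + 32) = m^4 + 2*m^3 - 11*m^2 - 9*m + 17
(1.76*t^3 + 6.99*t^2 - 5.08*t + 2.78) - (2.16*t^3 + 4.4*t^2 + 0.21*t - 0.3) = -0.4*t^3 + 2.59*t^2 - 5.29*t + 3.08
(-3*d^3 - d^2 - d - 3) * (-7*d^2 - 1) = 21*d^5 + 7*d^4 + 10*d^3 + 22*d^2 + d + 3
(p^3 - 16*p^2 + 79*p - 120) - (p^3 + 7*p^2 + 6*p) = -23*p^2 + 73*p - 120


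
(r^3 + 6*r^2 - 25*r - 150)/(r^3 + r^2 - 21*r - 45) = (r^2 + 11*r + 30)/(r^2 + 6*r + 9)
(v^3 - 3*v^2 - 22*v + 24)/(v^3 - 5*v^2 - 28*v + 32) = (v - 6)/(v - 8)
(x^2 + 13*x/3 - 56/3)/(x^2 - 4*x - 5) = (-3*x^2 - 13*x + 56)/(3*(-x^2 + 4*x + 5))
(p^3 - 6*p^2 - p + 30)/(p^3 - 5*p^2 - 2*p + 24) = (p - 5)/(p - 4)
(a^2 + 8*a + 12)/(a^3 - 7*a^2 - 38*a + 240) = (a + 2)/(a^2 - 13*a + 40)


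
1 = 1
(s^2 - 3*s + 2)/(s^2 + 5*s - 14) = (s - 1)/(s + 7)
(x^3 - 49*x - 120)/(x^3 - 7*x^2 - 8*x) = (x^2 + 8*x + 15)/(x*(x + 1))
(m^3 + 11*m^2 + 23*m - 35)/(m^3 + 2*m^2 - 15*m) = (m^2 + 6*m - 7)/(m*(m - 3))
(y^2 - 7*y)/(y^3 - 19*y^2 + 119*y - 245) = y/(y^2 - 12*y + 35)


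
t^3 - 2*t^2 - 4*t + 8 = (t - 2)^2*(t + 2)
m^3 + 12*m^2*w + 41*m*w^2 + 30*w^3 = (m + w)*(m + 5*w)*(m + 6*w)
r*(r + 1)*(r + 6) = r^3 + 7*r^2 + 6*r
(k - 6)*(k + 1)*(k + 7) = k^3 + 2*k^2 - 41*k - 42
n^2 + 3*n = n*(n + 3)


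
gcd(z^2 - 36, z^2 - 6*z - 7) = 1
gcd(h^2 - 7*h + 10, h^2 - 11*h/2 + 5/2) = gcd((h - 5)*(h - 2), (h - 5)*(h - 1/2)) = h - 5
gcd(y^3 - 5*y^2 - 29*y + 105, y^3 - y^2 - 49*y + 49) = y - 7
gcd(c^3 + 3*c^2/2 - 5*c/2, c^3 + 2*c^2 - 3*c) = c^2 - c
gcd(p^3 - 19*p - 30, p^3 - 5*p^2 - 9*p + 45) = p^2 - 2*p - 15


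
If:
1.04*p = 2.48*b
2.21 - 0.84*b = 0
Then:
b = 2.63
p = 6.27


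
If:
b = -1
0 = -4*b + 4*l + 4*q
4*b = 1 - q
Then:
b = -1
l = -6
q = 5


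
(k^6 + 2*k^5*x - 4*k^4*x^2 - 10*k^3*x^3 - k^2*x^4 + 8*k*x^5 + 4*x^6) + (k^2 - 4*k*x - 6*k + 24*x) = k^6 + 2*k^5*x - 4*k^4*x^2 - 10*k^3*x^3 - k^2*x^4 + k^2 + 8*k*x^5 - 4*k*x - 6*k + 4*x^6 + 24*x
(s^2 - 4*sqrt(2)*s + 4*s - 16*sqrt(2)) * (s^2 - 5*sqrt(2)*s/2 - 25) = s^4 - 13*sqrt(2)*s^3/2 + 4*s^3 - 26*sqrt(2)*s^2 - 5*s^2 - 20*s + 100*sqrt(2)*s + 400*sqrt(2)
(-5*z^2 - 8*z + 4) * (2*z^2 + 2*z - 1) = -10*z^4 - 26*z^3 - 3*z^2 + 16*z - 4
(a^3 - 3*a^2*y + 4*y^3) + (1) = a^3 - 3*a^2*y + 4*y^3 + 1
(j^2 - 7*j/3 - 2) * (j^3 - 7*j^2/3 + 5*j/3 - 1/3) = j^5 - 14*j^4/3 + 46*j^3/9 + 4*j^2/9 - 23*j/9 + 2/3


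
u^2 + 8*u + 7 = (u + 1)*(u + 7)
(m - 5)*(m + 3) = m^2 - 2*m - 15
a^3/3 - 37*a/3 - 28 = (a/3 + 1)*(a - 7)*(a + 4)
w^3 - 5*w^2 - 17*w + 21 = (w - 7)*(w - 1)*(w + 3)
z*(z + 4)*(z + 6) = z^3 + 10*z^2 + 24*z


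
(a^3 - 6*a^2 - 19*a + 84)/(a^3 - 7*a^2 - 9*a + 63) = (a + 4)/(a + 3)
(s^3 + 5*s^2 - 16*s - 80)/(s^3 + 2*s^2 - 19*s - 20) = (s + 4)/(s + 1)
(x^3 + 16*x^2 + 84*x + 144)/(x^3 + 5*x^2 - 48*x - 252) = (x + 4)/(x - 7)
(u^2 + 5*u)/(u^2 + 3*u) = (u + 5)/(u + 3)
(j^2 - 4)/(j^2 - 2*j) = (j + 2)/j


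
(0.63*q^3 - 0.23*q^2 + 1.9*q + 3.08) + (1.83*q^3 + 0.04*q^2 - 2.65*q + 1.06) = 2.46*q^3 - 0.19*q^2 - 0.75*q + 4.14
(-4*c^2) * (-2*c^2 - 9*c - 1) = 8*c^4 + 36*c^3 + 4*c^2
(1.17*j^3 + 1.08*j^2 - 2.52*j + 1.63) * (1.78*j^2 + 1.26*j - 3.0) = 2.0826*j^5 + 3.3966*j^4 - 6.6348*j^3 - 3.5138*j^2 + 9.6138*j - 4.89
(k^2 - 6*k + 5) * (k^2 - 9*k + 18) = k^4 - 15*k^3 + 77*k^2 - 153*k + 90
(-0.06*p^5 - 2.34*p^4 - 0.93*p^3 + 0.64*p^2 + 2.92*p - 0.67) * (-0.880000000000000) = 0.0528*p^5 + 2.0592*p^4 + 0.8184*p^3 - 0.5632*p^2 - 2.5696*p + 0.5896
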